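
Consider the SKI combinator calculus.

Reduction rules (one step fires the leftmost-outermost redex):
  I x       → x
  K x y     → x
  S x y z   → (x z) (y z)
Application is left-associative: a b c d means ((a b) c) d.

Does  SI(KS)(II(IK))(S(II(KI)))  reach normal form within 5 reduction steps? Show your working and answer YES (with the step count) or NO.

Answer: NO — after 5 steps the term is K(KS(II(IK)))(S(II(KI))), not yet normal

Derivation:
  start: SI(KS)(II(IK))(S(II(KI)))
  →1  I(II(IK))(KS(II(IK)))(S(II(KI)))
  →2  II(IK)(KS(II(IK)))(S(II(KI)))
  →3  I(IK)(KS(II(IK)))(S(II(KI)))
  →4  IK(KS(II(IK)))(S(II(KI)))
  →5  K(KS(II(IK)))(S(II(KI)))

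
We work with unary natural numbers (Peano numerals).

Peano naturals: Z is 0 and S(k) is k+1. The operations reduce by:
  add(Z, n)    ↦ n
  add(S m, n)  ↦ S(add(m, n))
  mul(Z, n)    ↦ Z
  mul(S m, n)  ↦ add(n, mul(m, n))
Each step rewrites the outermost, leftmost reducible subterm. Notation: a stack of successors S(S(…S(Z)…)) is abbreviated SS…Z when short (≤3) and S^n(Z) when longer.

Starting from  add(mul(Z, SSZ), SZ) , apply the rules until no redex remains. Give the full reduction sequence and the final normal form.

Answer: normal form = SZ  (in 2 steps)

Derivation:
  start: add(mul(Z, SSZ), SZ)
  [1] add(Z, SZ)
  [2] SZ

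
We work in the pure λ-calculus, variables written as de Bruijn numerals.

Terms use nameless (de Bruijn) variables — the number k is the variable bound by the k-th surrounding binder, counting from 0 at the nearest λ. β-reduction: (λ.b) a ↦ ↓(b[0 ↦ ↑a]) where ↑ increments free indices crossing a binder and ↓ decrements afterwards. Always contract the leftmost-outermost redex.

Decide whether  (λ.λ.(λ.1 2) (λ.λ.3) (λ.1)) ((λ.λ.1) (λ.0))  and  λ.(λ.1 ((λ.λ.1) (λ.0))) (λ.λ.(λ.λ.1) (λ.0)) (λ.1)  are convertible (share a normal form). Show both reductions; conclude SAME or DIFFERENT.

Term A:
  start: (λ.λ.(λ.1 2) (λ.λ.3) (λ.1)) ((λ.λ.1) (λ.0))
  [1] λ.(λ.1 ((λ.λ.1) (λ.0))) (λ.λ.(λ.λ.1) (λ.0)) (λ.1)
  [2] λ.0 ((λ.λ.1) (λ.0)) (λ.1)
  [3] λ.0 (λ.λ.0) (λ.1)

Term B:
  start: λ.(λ.1 ((λ.λ.1) (λ.0))) (λ.λ.(λ.λ.1) (λ.0)) (λ.1)
  [1] λ.0 ((λ.λ.1) (λ.0)) (λ.1)
  [2] λ.0 (λ.λ.0) (λ.1)

Answer: SAME — A ⇓ λ.0 (λ.λ.0) (λ.1), B ⇓ λ.0 (λ.λ.0) (λ.1)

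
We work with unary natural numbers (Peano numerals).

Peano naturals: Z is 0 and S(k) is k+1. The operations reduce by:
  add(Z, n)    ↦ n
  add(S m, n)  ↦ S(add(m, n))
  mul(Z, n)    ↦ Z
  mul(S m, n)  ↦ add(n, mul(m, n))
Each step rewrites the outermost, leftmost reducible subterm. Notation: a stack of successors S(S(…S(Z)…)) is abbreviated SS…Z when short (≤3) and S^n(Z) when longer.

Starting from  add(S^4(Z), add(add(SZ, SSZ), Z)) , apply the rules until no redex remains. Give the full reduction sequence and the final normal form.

Answer: normal form = S^7(Z)  (in 11 steps)

Working:
  start: add(S^4(Z), add(add(SZ, SSZ), Z))
  [1] S(add(SSSZ, add(add(SZ, SSZ), Z)))
  [2] S(S(add(SSZ, add(add(SZ, SSZ), Z))))
  [3] S(S(S(add(SZ, add(add(SZ, SSZ), Z)))))
  [4] S(S(S(S(add(Z, add(add(SZ, SSZ), Z))))))
  [5] S(S(S(S(add(add(SZ, SSZ), Z)))))
  [6] S(S(S(S(add(S(add(Z, SSZ)), Z)))))
  [7] S(S(S(S(S(add(add(Z, SSZ), Z))))))
  [8] S(S(S(S(S(add(SSZ, Z))))))
  [9] S(S(S(S(S(S(add(SZ, Z)))))))
  [10] S(S(S(S(S(S(S(add(Z, Z))))))))
  [11] S^7(Z)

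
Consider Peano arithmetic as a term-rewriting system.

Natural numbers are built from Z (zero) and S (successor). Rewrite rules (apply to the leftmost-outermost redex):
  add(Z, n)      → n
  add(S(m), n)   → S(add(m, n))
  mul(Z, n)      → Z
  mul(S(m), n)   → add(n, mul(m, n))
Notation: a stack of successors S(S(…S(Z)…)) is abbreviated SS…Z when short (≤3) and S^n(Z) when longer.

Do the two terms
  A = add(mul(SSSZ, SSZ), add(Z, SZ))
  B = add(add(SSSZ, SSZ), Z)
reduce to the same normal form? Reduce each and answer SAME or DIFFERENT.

Answer: DIFFERENT — A ⇓ S^7(Z), B ⇓ S^5(Z)

Working:
Term A:
  start: add(mul(SSSZ, SSZ), add(Z, SZ))
  →1  add(add(SSZ, mul(SSZ, SSZ)), add(Z, SZ))
  →2  add(S(add(SZ, mul(SSZ, SSZ))), add(Z, SZ))
  →3  S(add(add(SZ, mul(SSZ, SSZ)), add(Z, SZ)))
  →4  S(add(S(add(Z, mul(SSZ, SSZ))), add(Z, SZ)))
  →5  S(S(add(add(Z, mul(SSZ, SSZ)), add(Z, SZ))))
  →6  S(S(add(mul(SSZ, SSZ), add(Z, SZ))))
  →7  S(S(add(add(SSZ, mul(SZ, SSZ)), add(Z, SZ))))
  →8  S(S(add(S(add(SZ, mul(SZ, SSZ))), add(Z, SZ))))
  →9  S(S(S(add(add(SZ, mul(SZ, SSZ)), add(Z, SZ)))))
  →10  S(S(S(add(S(add(Z, mul(SZ, SSZ))), add(Z, SZ)))))
  →11  S(S(S(S(add(add(Z, mul(SZ, SSZ)), add(Z, SZ))))))
  →12  S(S(S(S(add(mul(SZ, SSZ), add(Z, SZ))))))
  →13  S(S(S(S(add(add(SSZ, mul(Z, SSZ)), add(Z, SZ))))))
  →14  S(S(S(S(add(S(add(SZ, mul(Z, SSZ))), add(Z, SZ))))))
  →15  S(S(S(S(S(add(add(SZ, mul(Z, SSZ)), add(Z, SZ)))))))
  →16  S(S(S(S(S(add(S(add(Z, mul(Z, SSZ))), add(Z, SZ)))))))
  →17  S(S(S(S(S(S(add(add(Z, mul(Z, SSZ)), add(Z, SZ))))))))
  →18  S(S(S(S(S(S(add(mul(Z, SSZ), add(Z, SZ))))))))
  →19  S(S(S(S(S(S(add(Z, add(Z, SZ))))))))
  →20  S(S(S(S(S(S(add(Z, SZ)))))))
  →21  S^7(Z)

Term B:
  start: add(add(SSSZ, SSZ), Z)
  →1  add(S(add(SSZ, SSZ)), Z)
  →2  S(add(add(SSZ, SSZ), Z))
  →3  S(add(S(add(SZ, SSZ)), Z))
  →4  S(S(add(add(SZ, SSZ), Z)))
  →5  S(S(add(S(add(Z, SSZ)), Z)))
  →6  S(S(S(add(add(Z, SSZ), Z))))
  →7  S(S(S(add(SSZ, Z))))
  →8  S(S(S(S(add(SZ, Z)))))
  →9  S(S(S(S(S(add(Z, Z))))))
  →10  S^5(Z)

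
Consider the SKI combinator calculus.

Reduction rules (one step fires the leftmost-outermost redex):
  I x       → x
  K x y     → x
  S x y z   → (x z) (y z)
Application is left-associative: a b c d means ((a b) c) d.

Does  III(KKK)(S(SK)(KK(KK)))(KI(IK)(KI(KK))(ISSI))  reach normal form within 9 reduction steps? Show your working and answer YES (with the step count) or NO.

  start: III(KKK)(S(SK)(KK(KK)))(KI(IK)(KI(KK))(ISSI))
  →1  II(KKK)(S(SK)(KK(KK)))(KI(IK)(KI(KK))(ISSI))
  →2  I(KKK)(S(SK)(KK(KK)))(KI(IK)(KI(KK))(ISSI))
  →3  KKK(S(SK)(KK(KK)))(KI(IK)(KI(KK))(ISSI))
  →4  K(S(SK)(KK(KK)))(KI(IK)(KI(KK))(ISSI))
  →5  S(SK)(KK(KK))
  →6  S(SK)K

Answer: YES — reaches normal form S(SK)K in 6 ≤ 9 steps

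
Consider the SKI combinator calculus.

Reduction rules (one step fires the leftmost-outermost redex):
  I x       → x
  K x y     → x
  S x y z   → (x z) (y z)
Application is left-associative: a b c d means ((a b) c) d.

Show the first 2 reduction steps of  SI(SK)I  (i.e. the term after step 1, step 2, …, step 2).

  start: SI(SK)I
  →1  II(SKI)
  →2  I(SKI)

Answer: after 2 steps: I(SKI)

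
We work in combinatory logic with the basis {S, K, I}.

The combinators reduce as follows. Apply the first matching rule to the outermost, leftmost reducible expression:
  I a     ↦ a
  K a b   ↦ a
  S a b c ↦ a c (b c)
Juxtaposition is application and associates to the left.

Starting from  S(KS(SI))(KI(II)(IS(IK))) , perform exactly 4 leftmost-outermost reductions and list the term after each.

  start: S(KS(SI))(KI(II)(IS(IK)))
  step 1: SS(KI(II)(IS(IK)))
  step 2: SS(I(IS(IK)))
  step 3: SS(IS(IK))
  step 4: SS(S(IK))

Answer: after 4 steps: SS(S(IK))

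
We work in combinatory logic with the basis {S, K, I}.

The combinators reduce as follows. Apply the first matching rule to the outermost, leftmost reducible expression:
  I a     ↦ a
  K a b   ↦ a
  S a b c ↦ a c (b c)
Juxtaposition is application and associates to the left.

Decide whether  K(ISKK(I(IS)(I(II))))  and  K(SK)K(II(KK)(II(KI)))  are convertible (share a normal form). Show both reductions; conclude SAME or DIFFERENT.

Term A:
  start: K(ISKK(I(IS)(I(II))))
  step 1: K(SKK(I(IS)(I(II))))
  step 2: K(K(I(IS)(I(II)))(K(I(IS)(I(II)))))
  step 3: K(I(IS)(I(II)))
  step 4: K(IS(I(II)))
  step 5: K(S(I(II)))
  step 6: K(S(II))
  step 7: K(SI)

Term B:
  start: K(SK)K(II(KK)(II(KI)))
  step 1: SK(II(KK)(II(KI)))
  step 2: SK(I(KK)(II(KI)))
  step 3: SK(KK(II(KI)))
  step 4: SKK

Answer: DIFFERENT — A ⇓ K(SI), B ⇓ SKK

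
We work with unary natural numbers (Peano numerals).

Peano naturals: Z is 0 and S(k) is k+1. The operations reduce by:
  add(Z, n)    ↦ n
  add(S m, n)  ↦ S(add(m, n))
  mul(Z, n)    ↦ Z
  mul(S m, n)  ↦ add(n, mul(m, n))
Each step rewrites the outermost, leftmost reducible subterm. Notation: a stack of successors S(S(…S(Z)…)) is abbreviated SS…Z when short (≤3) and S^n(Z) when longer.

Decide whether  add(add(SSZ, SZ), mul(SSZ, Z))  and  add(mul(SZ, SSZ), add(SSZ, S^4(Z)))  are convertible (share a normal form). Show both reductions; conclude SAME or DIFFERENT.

Answer: DIFFERENT — A ⇓ SSSZ, B ⇓ S^8(Z)

Reduction:
Term A:
  start: add(add(SSZ, SZ), mul(SSZ, Z))
  [1] add(S(add(SZ, SZ)), mul(SSZ, Z))
  [2] S(add(add(SZ, SZ), mul(SSZ, Z)))
  [3] S(add(S(add(Z, SZ)), mul(SSZ, Z)))
  [4] S(S(add(add(Z, SZ), mul(SSZ, Z))))
  [5] S(S(add(SZ, mul(SSZ, Z))))
  [6] S(S(S(add(Z, mul(SSZ, Z)))))
  [7] S(S(S(mul(SSZ, Z))))
  [8] S(S(S(add(Z, mul(SZ, Z)))))
  [9] S(S(S(mul(SZ, Z))))
  [10] S(S(S(add(Z, mul(Z, Z)))))
  [11] S(S(S(mul(Z, Z))))
  [12] SSSZ

Term B:
  start: add(mul(SZ, SSZ), add(SSZ, S^4(Z)))
  [1] add(add(SSZ, mul(Z, SSZ)), add(SSZ, S^4(Z)))
  [2] add(S(add(SZ, mul(Z, SSZ))), add(SSZ, S^4(Z)))
  [3] S(add(add(SZ, mul(Z, SSZ)), add(SSZ, S^4(Z))))
  [4] S(add(S(add(Z, mul(Z, SSZ))), add(SSZ, S^4(Z))))
  [5] S(S(add(add(Z, mul(Z, SSZ)), add(SSZ, S^4(Z)))))
  [6] S(S(add(mul(Z, SSZ), add(SSZ, S^4(Z)))))
  [7] S(S(add(Z, add(SSZ, S^4(Z)))))
  [8] S(S(add(SSZ, S^4(Z))))
  [9] S(S(S(add(SZ, S^4(Z)))))
  [10] S(S(S(S(add(Z, S^4(Z))))))
  [11] S^8(Z)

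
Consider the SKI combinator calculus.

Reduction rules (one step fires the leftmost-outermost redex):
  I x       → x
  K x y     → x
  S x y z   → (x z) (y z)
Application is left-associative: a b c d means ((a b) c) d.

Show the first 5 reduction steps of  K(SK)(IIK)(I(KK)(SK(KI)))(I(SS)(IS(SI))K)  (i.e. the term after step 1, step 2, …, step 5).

Answer: after 5 steps: SK(IS(SI)K)

Reduction:
  start: K(SK)(IIK)(I(KK)(SK(KI)))(I(SS)(IS(SI))K)
  →1  SK(I(KK)(SK(KI)))(I(SS)(IS(SI))K)
  →2  K(I(SS)(IS(SI))K)(I(KK)(SK(KI))(I(SS)(IS(SI))K))
  →3  I(SS)(IS(SI))K
  →4  SS(IS(SI))K
  →5  SK(IS(SI)K)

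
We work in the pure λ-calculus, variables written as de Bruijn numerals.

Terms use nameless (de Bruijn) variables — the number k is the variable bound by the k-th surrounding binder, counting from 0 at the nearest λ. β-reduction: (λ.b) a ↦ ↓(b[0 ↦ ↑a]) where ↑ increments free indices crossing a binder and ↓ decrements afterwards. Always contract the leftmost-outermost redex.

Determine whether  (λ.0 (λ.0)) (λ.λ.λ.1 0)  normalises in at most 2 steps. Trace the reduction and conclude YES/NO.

Answer: YES — reaches normal form λ.λ.1 0 in 2 ≤ 2 steps

Reduction:
  start: (λ.0 (λ.0)) (λ.λ.λ.1 0)
  →1  (λ.λ.λ.1 0) (λ.0)
  →2  λ.λ.1 0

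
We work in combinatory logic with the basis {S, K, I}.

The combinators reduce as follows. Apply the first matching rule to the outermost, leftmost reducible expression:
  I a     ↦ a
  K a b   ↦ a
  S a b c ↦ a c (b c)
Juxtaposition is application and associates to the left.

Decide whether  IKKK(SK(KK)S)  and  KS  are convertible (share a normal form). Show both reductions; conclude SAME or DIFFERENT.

Answer: SAME — A ⇓ KS, B ⇓ KS

Working:
Term A:
  start: IKKK(SK(KK)S)
  [1] KKK(SK(KK)S)
  [2] K(SK(KK)S)
  [3] K(KS(KKS))
  [4] KS

Term B:
  start: KS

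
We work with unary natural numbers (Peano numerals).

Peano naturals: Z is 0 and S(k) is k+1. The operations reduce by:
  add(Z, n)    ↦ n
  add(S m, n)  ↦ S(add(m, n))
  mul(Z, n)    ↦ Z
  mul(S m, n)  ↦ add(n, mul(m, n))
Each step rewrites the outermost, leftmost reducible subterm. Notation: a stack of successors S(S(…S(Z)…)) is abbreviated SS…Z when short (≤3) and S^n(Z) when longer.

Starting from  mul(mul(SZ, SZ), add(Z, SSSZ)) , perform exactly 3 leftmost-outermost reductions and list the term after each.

  start: mul(mul(SZ, SZ), add(Z, SSSZ))
  step 1: mul(add(SZ, mul(Z, SZ)), add(Z, SSSZ))
  step 2: mul(S(add(Z, mul(Z, SZ))), add(Z, SSSZ))
  step 3: add(add(Z, SSSZ), mul(add(Z, mul(Z, SZ)), add(Z, SSSZ)))

Answer: after 3 steps: add(add(Z, SSSZ), mul(add(Z, mul(Z, SZ)), add(Z, SSSZ)))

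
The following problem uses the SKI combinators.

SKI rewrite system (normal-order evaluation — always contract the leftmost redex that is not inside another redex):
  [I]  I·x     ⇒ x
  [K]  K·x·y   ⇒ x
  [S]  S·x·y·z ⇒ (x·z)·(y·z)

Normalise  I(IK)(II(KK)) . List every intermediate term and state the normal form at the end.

  start: I(IK)(II(KK))
  →1  IK(II(KK))
  →2  K(II(KK))
  →3  K(I(KK))
  →4  K(KK)

Answer: normal form = K(KK)  (in 4 steps)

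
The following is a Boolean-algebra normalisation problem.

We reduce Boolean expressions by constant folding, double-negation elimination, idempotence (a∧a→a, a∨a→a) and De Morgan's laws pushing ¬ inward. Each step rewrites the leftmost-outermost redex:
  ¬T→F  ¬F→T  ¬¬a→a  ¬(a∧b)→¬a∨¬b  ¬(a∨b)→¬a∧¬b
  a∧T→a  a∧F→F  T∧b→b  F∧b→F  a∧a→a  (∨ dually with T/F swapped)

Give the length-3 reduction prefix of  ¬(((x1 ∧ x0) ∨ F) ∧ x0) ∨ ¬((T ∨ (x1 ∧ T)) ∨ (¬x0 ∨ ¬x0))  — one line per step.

Answer: after 3 steps: (((¬x1 ∨ ¬x0) ∧ ¬F) ∨ ¬x0) ∨ ¬((T ∨ (x1 ∧ T)) ∨ (¬x0 ∨ ¬x0))

Working:
  start: ¬(((x1 ∧ x0) ∨ F) ∧ x0) ∨ ¬((T ∨ (x1 ∧ T)) ∨ (¬x0 ∨ ¬x0))
  [1] (¬((x1 ∧ x0) ∨ F) ∨ ¬x0) ∨ ¬((T ∨ (x1 ∧ T)) ∨ (¬x0 ∨ ¬x0))
  [2] ((¬(x1 ∧ x0) ∧ ¬F) ∨ ¬x0) ∨ ¬((T ∨ (x1 ∧ T)) ∨ (¬x0 ∨ ¬x0))
  [3] (((¬x1 ∨ ¬x0) ∧ ¬F) ∨ ¬x0) ∨ ¬((T ∨ (x1 ∧ T)) ∨ (¬x0 ∨ ¬x0))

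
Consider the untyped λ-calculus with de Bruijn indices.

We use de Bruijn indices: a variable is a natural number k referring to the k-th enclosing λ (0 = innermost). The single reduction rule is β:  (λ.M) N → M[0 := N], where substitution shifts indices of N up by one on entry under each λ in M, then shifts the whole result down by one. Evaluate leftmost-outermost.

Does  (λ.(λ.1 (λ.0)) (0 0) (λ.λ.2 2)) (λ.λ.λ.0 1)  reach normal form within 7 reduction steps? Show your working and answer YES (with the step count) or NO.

Answer: YES — reaches normal form λ.0 (λ.λ.λ.λ.0 1) in 5 ≤ 7 steps

Working:
  start: (λ.(λ.1 (λ.0)) (0 0) (λ.λ.2 2)) (λ.λ.λ.0 1)
  →1  (λ.(λ.λ.λ.0 1) (λ.0)) ((λ.λ.λ.0 1) (λ.λ.λ.0 1)) (λ.λ.(λ.λ.λ.0 1) (λ.λ.λ.0 1))
  →2  (λ.λ.λ.0 1) (λ.0) (λ.λ.(λ.λ.λ.0 1) (λ.λ.λ.0 1))
  →3  (λ.λ.0 1) (λ.λ.(λ.λ.λ.0 1) (λ.λ.λ.0 1))
  →4  λ.0 (λ.λ.(λ.λ.λ.0 1) (λ.λ.λ.0 1))
  →5  λ.0 (λ.λ.λ.λ.0 1)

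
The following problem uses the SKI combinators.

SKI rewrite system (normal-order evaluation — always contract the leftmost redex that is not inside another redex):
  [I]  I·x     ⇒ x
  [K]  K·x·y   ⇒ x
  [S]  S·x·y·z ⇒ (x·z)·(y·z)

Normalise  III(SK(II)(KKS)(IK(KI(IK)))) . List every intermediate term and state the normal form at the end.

Answer: normal form = K(KI)  (in 8 steps)

Working:
  start: III(SK(II)(KKS)(IK(KI(IK))))
  →1  II(SK(II)(KKS)(IK(KI(IK))))
  →2  I(SK(II)(KKS)(IK(KI(IK))))
  →3  SK(II)(KKS)(IK(KI(IK)))
  →4  K(KKS)(II(KKS))(IK(KI(IK)))
  →5  KKS(IK(KI(IK)))
  →6  K(IK(KI(IK)))
  →7  K(K(KI(IK)))
  →8  K(KI)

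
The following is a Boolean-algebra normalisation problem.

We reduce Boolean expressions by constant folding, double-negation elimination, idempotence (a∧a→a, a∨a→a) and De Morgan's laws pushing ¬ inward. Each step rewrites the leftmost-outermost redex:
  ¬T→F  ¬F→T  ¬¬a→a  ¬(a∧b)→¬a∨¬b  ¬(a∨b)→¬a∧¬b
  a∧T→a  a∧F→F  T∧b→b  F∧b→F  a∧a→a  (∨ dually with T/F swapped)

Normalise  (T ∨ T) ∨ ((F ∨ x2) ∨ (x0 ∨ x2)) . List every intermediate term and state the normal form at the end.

Answer: normal form = T  (in 2 steps)

Derivation:
  start: (T ∨ T) ∨ ((F ∨ x2) ∨ (x0 ∨ x2))
  step 1: T ∨ ((F ∨ x2) ∨ (x0 ∨ x2))
  step 2: T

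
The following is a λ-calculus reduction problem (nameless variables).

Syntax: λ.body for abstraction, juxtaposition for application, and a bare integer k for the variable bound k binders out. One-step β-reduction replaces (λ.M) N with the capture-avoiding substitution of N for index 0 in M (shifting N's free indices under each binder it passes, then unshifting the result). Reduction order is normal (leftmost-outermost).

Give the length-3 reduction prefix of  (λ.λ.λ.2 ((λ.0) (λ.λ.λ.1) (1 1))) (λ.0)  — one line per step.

  start: (λ.λ.λ.2 ((λ.0) (λ.λ.λ.1) (1 1))) (λ.0)
  [1] λ.λ.(λ.0) ((λ.0) (λ.λ.λ.1) (1 1))
  [2] λ.λ.(λ.0) (λ.λ.λ.1) (1 1)
  [3] λ.λ.(λ.λ.λ.1) (1 1)

Answer: after 3 steps: λ.λ.(λ.λ.λ.1) (1 1)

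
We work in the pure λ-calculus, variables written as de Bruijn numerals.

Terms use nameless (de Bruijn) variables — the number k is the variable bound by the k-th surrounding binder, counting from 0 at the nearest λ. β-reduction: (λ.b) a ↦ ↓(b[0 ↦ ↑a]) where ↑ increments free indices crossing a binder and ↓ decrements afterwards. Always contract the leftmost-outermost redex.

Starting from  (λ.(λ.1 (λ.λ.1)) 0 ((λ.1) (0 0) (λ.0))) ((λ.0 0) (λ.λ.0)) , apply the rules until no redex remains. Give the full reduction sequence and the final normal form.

  start: (λ.(λ.1 (λ.λ.1)) 0 ((λ.1) (0 0) (λ.0))) ((λ.0 0) (λ.λ.0))
  →1  (λ.(λ.0 0) (λ.λ.0) (λ.λ.1)) ((λ.0 0) (λ.λ.0)) ((λ.(λ.0 0) (λ.λ.0)) ((λ.0 0) (λ.λ.0) ((λ.0 0) (λ.λ.0))) (λ.0))
  →2  (λ.0 0) (λ.λ.0) (λ.λ.1) ((λ.(λ.0 0) (λ.λ.0)) ((λ.0 0) (λ.λ.0) ((λ.0 0) (λ.λ.0))) (λ.0))
  →3  (λ.λ.0) (λ.λ.0) (λ.λ.1) ((λ.(λ.0 0) (λ.λ.0)) ((λ.0 0) (λ.λ.0) ((λ.0 0) (λ.λ.0))) (λ.0))
  →4  (λ.0) (λ.λ.1) ((λ.(λ.0 0) (λ.λ.0)) ((λ.0 0) (λ.λ.0) ((λ.0 0) (λ.λ.0))) (λ.0))
  →5  (λ.λ.1) ((λ.(λ.0 0) (λ.λ.0)) ((λ.0 0) (λ.λ.0) ((λ.0 0) (λ.λ.0))) (λ.0))
  →6  λ.(λ.(λ.0 0) (λ.λ.0)) ((λ.0 0) (λ.λ.0) ((λ.0 0) (λ.λ.0))) (λ.0)
  →7  λ.(λ.0 0) (λ.λ.0) (λ.0)
  →8  λ.(λ.λ.0) (λ.λ.0) (λ.0)
  →9  λ.(λ.0) (λ.0)
  →10  λ.λ.0

Answer: normal form = λ.λ.0  (in 10 steps)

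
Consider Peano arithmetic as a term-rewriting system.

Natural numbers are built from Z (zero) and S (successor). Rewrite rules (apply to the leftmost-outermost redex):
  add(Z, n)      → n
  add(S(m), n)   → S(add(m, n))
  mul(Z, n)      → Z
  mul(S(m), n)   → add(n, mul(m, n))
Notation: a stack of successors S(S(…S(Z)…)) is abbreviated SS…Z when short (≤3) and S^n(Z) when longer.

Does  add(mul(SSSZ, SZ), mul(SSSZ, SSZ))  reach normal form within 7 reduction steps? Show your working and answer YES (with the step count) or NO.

Answer: NO — after 7 steps the term is S(S(add(add(Z, mul(SZ, SZ)), mul(SSSZ, SSZ)))), not yet normal

Working:
  start: add(mul(SSSZ, SZ), mul(SSSZ, SSZ))
  [1] add(add(SZ, mul(SSZ, SZ)), mul(SSSZ, SSZ))
  [2] add(S(add(Z, mul(SSZ, SZ))), mul(SSSZ, SSZ))
  [3] S(add(add(Z, mul(SSZ, SZ)), mul(SSSZ, SSZ)))
  [4] S(add(mul(SSZ, SZ), mul(SSSZ, SSZ)))
  [5] S(add(add(SZ, mul(SZ, SZ)), mul(SSSZ, SSZ)))
  [6] S(add(S(add(Z, mul(SZ, SZ))), mul(SSSZ, SSZ)))
  [7] S(S(add(add(Z, mul(SZ, SZ)), mul(SSSZ, SSZ))))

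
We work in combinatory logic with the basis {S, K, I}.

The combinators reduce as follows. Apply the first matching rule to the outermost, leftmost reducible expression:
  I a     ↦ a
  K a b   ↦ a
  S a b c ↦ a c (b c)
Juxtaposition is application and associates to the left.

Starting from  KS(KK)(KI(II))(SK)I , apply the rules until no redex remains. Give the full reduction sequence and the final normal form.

Answer: normal form = SKI  (in 5 steps)

Derivation:
  start: KS(KK)(KI(II))(SK)I
  step 1: S(KI(II))(SK)I
  step 2: KI(II)I(SKI)
  step 3: II(SKI)
  step 4: I(SKI)
  step 5: SKI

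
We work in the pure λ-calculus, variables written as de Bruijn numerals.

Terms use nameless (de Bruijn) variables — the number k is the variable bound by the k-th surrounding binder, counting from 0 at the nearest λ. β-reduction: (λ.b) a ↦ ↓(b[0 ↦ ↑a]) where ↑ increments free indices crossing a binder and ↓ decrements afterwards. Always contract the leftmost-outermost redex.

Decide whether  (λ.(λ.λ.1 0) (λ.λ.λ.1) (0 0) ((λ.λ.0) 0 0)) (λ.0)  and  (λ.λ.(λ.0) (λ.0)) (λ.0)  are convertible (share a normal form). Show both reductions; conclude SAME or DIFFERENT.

Answer: SAME — A ⇓ λ.λ.0, B ⇓ λ.λ.0

Derivation:
Term A:
  start: (λ.(λ.λ.1 0) (λ.λ.λ.1) (0 0) ((λ.λ.0) 0 0)) (λ.0)
  [1] (λ.λ.1 0) (λ.λ.λ.1) ((λ.0) (λ.0)) ((λ.λ.0) (λ.0) (λ.0))
  [2] (λ.(λ.λ.λ.1) 0) ((λ.0) (λ.0)) ((λ.λ.0) (λ.0) (λ.0))
  [3] (λ.λ.λ.1) ((λ.0) (λ.0)) ((λ.λ.0) (λ.0) (λ.0))
  [4] (λ.λ.1) ((λ.λ.0) (λ.0) (λ.0))
  [5] λ.(λ.λ.0) (λ.0) (λ.0)
  [6] λ.(λ.0) (λ.0)
  [7] λ.λ.0

Term B:
  start: (λ.λ.(λ.0) (λ.0)) (λ.0)
  [1] λ.(λ.0) (λ.0)
  [2] λ.λ.0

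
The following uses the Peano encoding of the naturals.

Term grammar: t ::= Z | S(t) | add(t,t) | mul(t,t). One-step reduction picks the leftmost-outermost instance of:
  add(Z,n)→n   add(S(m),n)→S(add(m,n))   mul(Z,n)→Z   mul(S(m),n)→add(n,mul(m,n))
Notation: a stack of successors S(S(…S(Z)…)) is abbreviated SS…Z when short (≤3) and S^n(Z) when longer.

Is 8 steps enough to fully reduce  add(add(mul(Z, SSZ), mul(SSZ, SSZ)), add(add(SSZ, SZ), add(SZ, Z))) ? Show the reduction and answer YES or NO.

  start: add(add(mul(Z, SSZ), mul(SSZ, SSZ)), add(add(SSZ, SZ), add(SZ, Z)))
  →1  add(add(Z, mul(SSZ, SSZ)), add(add(SSZ, SZ), add(SZ, Z)))
  →2  add(mul(SSZ, SSZ), add(add(SSZ, SZ), add(SZ, Z)))
  →3  add(add(SSZ, mul(SZ, SSZ)), add(add(SSZ, SZ), add(SZ, Z)))
  →4  add(S(add(SZ, mul(SZ, SSZ))), add(add(SSZ, SZ), add(SZ, Z)))
  →5  S(add(add(SZ, mul(SZ, SSZ)), add(add(SSZ, SZ), add(SZ, Z))))
  →6  S(add(S(add(Z, mul(SZ, SSZ))), add(add(SSZ, SZ), add(SZ, Z))))
  →7  S(S(add(add(Z, mul(SZ, SSZ)), add(add(SSZ, SZ), add(SZ, Z)))))
  →8  S(S(add(mul(SZ, SSZ), add(add(SSZ, SZ), add(SZ, Z)))))

Answer: NO — after 8 steps the term is S(S(add(mul(SZ, SSZ), add(add(SSZ, SZ), add(SZ, Z))))), not yet normal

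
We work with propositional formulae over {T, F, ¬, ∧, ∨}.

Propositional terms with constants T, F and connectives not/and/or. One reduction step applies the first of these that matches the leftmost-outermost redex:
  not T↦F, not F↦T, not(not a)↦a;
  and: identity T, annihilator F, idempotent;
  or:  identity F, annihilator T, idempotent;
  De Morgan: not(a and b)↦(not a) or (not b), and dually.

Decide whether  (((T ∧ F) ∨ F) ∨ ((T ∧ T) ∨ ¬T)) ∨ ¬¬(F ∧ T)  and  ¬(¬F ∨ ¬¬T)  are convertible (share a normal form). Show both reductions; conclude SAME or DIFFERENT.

Term A:
  start: (((T ∧ F) ∨ F) ∨ ((T ∧ T) ∨ ¬T)) ∨ ¬¬(F ∧ T)
  step 1: ((T ∧ F) ∨ ((T ∧ T) ∨ ¬T)) ∨ ¬¬(F ∧ T)
  step 2: (F ∨ ((T ∧ T) ∨ ¬T)) ∨ ¬¬(F ∧ T)
  step 3: ((T ∧ T) ∨ ¬T) ∨ ¬¬(F ∧ T)
  step 4: (T ∨ ¬T) ∨ ¬¬(F ∧ T)
  step 5: T ∨ ¬¬(F ∧ T)
  step 6: T

Term B:
  start: ¬(¬F ∨ ¬¬T)
  step 1: ¬¬F ∧ ¬¬¬T
  step 2: F ∧ ¬¬¬T
  step 3: F

Answer: DIFFERENT — A ⇓ T, B ⇓ F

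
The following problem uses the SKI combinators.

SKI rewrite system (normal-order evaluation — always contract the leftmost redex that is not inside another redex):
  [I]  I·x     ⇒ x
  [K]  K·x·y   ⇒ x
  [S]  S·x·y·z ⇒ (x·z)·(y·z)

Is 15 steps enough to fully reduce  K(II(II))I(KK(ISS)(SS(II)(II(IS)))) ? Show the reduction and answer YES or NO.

  start: K(II(II))I(KK(ISS)(SS(II)(II(IS))))
  →1  II(II)(KK(ISS)(SS(II)(II(IS))))
  →2  I(II)(KK(ISS)(SS(II)(II(IS))))
  →3  II(KK(ISS)(SS(II)(II(IS))))
  →4  I(KK(ISS)(SS(II)(II(IS))))
  →5  KK(ISS)(SS(II)(II(IS)))
  →6  K(SS(II)(II(IS)))
  →7  K(S(II(IS))(II(II(IS))))
  →8  K(S(I(IS))(II(II(IS))))
  →9  K(S(IS)(II(II(IS))))
  →10  K(SS(II(II(IS))))
  →11  K(SS(I(II(IS))))
  →12  K(SS(II(IS)))
  →13  K(SS(I(IS)))
  →14  K(SS(IS))
  →15  K(SSS)

Answer: YES — reaches normal form K(SSS) in 15 ≤ 15 steps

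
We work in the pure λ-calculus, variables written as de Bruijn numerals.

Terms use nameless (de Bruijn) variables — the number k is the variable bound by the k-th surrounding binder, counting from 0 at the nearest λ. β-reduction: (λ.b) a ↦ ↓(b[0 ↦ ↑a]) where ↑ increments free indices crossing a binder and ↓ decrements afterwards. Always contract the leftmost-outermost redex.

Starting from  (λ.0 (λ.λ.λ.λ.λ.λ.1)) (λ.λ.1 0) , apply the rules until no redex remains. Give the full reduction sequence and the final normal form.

  start: (λ.0 (λ.λ.λ.λ.λ.λ.1)) (λ.λ.1 0)
  step 1: (λ.λ.1 0) (λ.λ.λ.λ.λ.λ.1)
  step 2: λ.(λ.λ.λ.λ.λ.λ.1) 0
  step 3: λ.λ.λ.λ.λ.λ.1

Answer: normal form = λ.λ.λ.λ.λ.λ.1  (in 3 steps)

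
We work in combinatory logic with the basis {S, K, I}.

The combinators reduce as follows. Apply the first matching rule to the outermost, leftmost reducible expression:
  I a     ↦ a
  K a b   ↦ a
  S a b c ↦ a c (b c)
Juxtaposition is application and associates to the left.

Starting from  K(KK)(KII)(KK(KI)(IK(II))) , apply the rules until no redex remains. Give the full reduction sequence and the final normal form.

Answer: normal form = K  (in 2 steps)

Reduction:
  start: K(KK)(KII)(KK(KI)(IK(II)))
  [1] KK(KK(KI)(IK(II)))
  [2] K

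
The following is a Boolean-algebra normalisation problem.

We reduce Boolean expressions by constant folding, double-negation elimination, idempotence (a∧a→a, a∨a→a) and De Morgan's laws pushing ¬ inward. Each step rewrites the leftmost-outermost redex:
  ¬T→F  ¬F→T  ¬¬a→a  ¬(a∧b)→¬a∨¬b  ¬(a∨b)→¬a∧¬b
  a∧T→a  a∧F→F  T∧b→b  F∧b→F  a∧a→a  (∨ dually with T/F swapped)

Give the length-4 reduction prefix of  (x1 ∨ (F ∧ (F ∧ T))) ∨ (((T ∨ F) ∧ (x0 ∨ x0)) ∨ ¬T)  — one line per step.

Answer: after 4 steps: x1 ∨ ((x0 ∨ x0) ∨ ¬T)

Reduction:
  start: (x1 ∨ (F ∧ (F ∧ T))) ∨ (((T ∨ F) ∧ (x0 ∨ x0)) ∨ ¬T)
  step 1: (x1 ∨ F) ∨ (((T ∨ F) ∧ (x0 ∨ x0)) ∨ ¬T)
  step 2: x1 ∨ (((T ∨ F) ∧ (x0 ∨ x0)) ∨ ¬T)
  step 3: x1 ∨ ((T ∧ (x0 ∨ x0)) ∨ ¬T)
  step 4: x1 ∨ ((x0 ∨ x0) ∨ ¬T)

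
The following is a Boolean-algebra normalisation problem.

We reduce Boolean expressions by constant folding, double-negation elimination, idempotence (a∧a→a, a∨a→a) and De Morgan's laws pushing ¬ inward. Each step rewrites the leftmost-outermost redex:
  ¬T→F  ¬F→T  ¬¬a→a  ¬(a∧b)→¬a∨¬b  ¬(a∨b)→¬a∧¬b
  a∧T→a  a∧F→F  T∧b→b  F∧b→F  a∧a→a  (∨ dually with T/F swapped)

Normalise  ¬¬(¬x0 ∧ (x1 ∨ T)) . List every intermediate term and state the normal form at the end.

  start: ¬¬(¬x0 ∧ (x1 ∨ T))
  step 1: ¬x0 ∧ (x1 ∨ T)
  step 2: ¬x0 ∧ T
  step 3: ¬x0

Answer: normal form = ¬x0  (in 3 steps)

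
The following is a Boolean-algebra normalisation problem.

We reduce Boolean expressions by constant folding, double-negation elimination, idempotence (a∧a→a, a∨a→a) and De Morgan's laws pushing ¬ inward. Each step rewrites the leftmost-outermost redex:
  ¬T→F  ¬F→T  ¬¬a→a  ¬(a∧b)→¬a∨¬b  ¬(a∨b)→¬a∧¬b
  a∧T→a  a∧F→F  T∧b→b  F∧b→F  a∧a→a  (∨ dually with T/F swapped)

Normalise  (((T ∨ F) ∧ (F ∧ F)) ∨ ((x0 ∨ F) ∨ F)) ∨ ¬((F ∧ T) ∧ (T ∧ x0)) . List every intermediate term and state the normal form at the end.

Answer: normal form = T  (in 12 steps)

Working:
  start: (((T ∨ F) ∧ (F ∧ F)) ∨ ((x0 ∨ F) ∨ F)) ∨ ¬((F ∧ T) ∧ (T ∧ x0))
  step 1: ((T ∧ (F ∧ F)) ∨ ((x0 ∨ F) ∨ F)) ∨ ¬((F ∧ T) ∧ (T ∧ x0))
  step 2: ((F ∧ F) ∨ ((x0 ∨ F) ∨ F)) ∨ ¬((F ∧ T) ∧ (T ∧ x0))
  step 3: (F ∨ ((x0 ∨ F) ∨ F)) ∨ ¬((F ∧ T) ∧ (T ∧ x0))
  step 4: ((x0 ∨ F) ∨ F) ∨ ¬((F ∧ T) ∧ (T ∧ x0))
  step 5: (x0 ∨ F) ∨ ¬((F ∧ T) ∧ (T ∧ x0))
  step 6: x0 ∨ ¬((F ∧ T) ∧ (T ∧ x0))
  step 7: x0 ∨ (¬(F ∧ T) ∨ ¬(T ∧ x0))
  step 8: x0 ∨ ((¬F ∨ ¬T) ∨ ¬(T ∧ x0))
  step 9: x0 ∨ ((T ∨ ¬T) ∨ ¬(T ∧ x0))
  step 10: x0 ∨ (T ∨ ¬(T ∧ x0))
  step 11: x0 ∨ T
  step 12: T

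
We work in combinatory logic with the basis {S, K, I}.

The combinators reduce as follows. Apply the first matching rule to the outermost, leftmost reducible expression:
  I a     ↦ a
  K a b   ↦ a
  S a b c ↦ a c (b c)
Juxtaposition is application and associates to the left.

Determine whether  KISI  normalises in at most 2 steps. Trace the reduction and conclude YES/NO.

Answer: YES — reaches normal form I in 2 ≤ 2 steps

Derivation:
  start: KISI
  [1] II
  [2] I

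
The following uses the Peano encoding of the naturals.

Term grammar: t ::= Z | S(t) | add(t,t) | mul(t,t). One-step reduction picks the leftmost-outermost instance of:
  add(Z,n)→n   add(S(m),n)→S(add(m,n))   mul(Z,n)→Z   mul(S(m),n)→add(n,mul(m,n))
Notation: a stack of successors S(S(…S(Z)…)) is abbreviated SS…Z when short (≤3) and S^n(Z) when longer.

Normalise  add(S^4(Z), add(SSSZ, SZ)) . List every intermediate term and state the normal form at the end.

  start: add(S^4(Z), add(SSSZ, SZ))
  step 1: S(add(SSSZ, add(SSSZ, SZ)))
  step 2: S(S(add(SSZ, add(SSSZ, SZ))))
  step 3: S(S(S(add(SZ, add(SSSZ, SZ)))))
  step 4: S(S(S(S(add(Z, add(SSSZ, SZ))))))
  step 5: S(S(S(S(add(SSSZ, SZ)))))
  step 6: S(S(S(S(S(add(SSZ, SZ))))))
  step 7: S(S(S(S(S(S(add(SZ, SZ)))))))
  step 8: S(S(S(S(S(S(S(add(Z, SZ))))))))
  step 9: S^8(Z)

Answer: normal form = S^8(Z)  (in 9 steps)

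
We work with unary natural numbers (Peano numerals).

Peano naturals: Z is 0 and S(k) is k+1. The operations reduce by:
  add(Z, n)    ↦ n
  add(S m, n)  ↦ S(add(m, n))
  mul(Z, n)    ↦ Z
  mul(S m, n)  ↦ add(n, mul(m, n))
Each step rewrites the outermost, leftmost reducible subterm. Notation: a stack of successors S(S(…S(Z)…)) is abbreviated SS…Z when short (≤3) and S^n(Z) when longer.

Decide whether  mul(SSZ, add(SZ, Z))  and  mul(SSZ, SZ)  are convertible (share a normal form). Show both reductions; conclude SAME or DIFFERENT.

Term A:
  start: mul(SSZ, add(SZ, Z))
  →1  add(add(SZ, Z), mul(SZ, add(SZ, Z)))
  →2  add(S(add(Z, Z)), mul(SZ, add(SZ, Z)))
  →3  S(add(add(Z, Z), mul(SZ, add(SZ, Z))))
  →4  S(add(Z, mul(SZ, add(SZ, Z))))
  →5  S(mul(SZ, add(SZ, Z)))
  →6  S(add(add(SZ, Z), mul(Z, add(SZ, Z))))
  →7  S(add(S(add(Z, Z)), mul(Z, add(SZ, Z))))
  →8  S(S(add(add(Z, Z), mul(Z, add(SZ, Z)))))
  →9  S(S(add(Z, mul(Z, add(SZ, Z)))))
  →10  S(S(mul(Z, add(SZ, Z))))
  →11  SSZ

Term B:
  start: mul(SSZ, SZ)
  →1  add(SZ, mul(SZ, SZ))
  →2  S(add(Z, mul(SZ, SZ)))
  →3  S(mul(SZ, SZ))
  →4  S(add(SZ, mul(Z, SZ)))
  →5  S(S(add(Z, mul(Z, SZ))))
  →6  S(S(mul(Z, SZ)))
  →7  SSZ

Answer: SAME — A ⇓ SSZ, B ⇓ SSZ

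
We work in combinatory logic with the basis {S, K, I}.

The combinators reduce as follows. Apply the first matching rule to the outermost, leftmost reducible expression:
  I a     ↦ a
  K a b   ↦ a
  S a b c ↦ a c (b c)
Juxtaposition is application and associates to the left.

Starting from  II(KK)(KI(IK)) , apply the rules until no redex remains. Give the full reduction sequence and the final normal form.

  start: II(KK)(KI(IK))
  [1] I(KK)(KI(IK))
  [2] KK(KI(IK))
  [3] K

Answer: normal form = K  (in 3 steps)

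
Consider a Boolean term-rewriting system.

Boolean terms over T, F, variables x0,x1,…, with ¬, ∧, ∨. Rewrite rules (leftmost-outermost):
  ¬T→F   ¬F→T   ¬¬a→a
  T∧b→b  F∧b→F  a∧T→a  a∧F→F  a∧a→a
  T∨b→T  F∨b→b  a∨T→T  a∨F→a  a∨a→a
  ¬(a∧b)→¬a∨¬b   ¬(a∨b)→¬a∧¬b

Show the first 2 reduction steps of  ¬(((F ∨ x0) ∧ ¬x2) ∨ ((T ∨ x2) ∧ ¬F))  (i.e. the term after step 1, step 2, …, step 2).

Answer: after 2 steps: (¬(F ∨ x0) ∨ ¬¬x2) ∧ ¬((T ∨ x2) ∧ ¬F)

Reduction:
  start: ¬(((F ∨ x0) ∧ ¬x2) ∨ ((T ∨ x2) ∧ ¬F))
  [1] ¬((F ∨ x0) ∧ ¬x2) ∧ ¬((T ∨ x2) ∧ ¬F)
  [2] (¬(F ∨ x0) ∨ ¬¬x2) ∧ ¬((T ∨ x2) ∧ ¬F)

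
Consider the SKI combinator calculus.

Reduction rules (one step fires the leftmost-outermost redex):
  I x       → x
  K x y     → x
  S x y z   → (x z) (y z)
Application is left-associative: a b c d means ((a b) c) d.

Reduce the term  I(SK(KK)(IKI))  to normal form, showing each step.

  start: I(SK(KK)(IKI))
  [1] SK(KK)(IKI)
  [2] K(IKI)(KK(IKI))
  [3] IKI
  [4] KI

Answer: normal form = KI  (in 4 steps)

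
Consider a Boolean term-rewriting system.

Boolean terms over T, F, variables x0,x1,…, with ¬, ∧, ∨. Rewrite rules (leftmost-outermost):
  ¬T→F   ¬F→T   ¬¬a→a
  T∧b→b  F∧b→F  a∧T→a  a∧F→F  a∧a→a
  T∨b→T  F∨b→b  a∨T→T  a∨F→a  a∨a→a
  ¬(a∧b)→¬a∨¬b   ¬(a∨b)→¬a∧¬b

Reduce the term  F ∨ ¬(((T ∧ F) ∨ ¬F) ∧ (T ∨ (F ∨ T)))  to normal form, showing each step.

  start: F ∨ ¬(((T ∧ F) ∨ ¬F) ∧ (T ∨ (F ∨ T)))
  [1] ¬(((T ∧ F) ∨ ¬F) ∧ (T ∨ (F ∨ T)))
  [2] ¬((T ∧ F) ∨ ¬F) ∨ ¬(T ∨ (F ∨ T))
  [3] (¬(T ∧ F) ∧ ¬¬F) ∨ ¬(T ∨ (F ∨ T))
  [4] ((¬T ∨ ¬F) ∧ ¬¬F) ∨ ¬(T ∨ (F ∨ T))
  [5] ((F ∨ ¬F) ∧ ¬¬F) ∨ ¬(T ∨ (F ∨ T))
  [6] (¬F ∧ ¬¬F) ∨ ¬(T ∨ (F ∨ T))
  [7] (T ∧ ¬¬F) ∨ ¬(T ∨ (F ∨ T))
  [8] ¬¬F ∨ ¬(T ∨ (F ∨ T))
  [9] F ∨ ¬(T ∨ (F ∨ T))
  [10] ¬(T ∨ (F ∨ T))
  [11] ¬T ∧ ¬(F ∨ T)
  [12] F ∧ ¬(F ∨ T)
  [13] F

Answer: normal form = F  (in 13 steps)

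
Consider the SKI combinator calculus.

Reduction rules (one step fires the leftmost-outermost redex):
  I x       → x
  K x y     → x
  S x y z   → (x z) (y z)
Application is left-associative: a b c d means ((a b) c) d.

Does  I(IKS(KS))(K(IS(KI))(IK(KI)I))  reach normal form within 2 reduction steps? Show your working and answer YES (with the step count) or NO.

Answer: NO — after 2 steps the term is KS(KS)(K(IS(KI))(IK(KI)I)), not yet normal

Reduction:
  start: I(IKS(KS))(K(IS(KI))(IK(KI)I))
  [1] IKS(KS)(K(IS(KI))(IK(KI)I))
  [2] KS(KS)(K(IS(KI))(IK(KI)I))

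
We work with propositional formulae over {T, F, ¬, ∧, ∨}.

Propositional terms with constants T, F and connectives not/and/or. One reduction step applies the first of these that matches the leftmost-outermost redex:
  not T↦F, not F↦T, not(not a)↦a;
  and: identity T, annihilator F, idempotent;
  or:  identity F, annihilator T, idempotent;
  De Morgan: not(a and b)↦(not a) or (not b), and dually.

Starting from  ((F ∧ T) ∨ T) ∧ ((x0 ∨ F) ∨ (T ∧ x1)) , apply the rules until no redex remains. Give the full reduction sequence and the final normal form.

  start: ((F ∧ T) ∨ T) ∧ ((x0 ∨ F) ∨ (T ∧ x1))
  [1] T ∧ ((x0 ∨ F) ∨ (T ∧ x1))
  [2] (x0 ∨ F) ∨ (T ∧ x1)
  [3] x0 ∨ (T ∧ x1)
  [4] x0 ∨ x1

Answer: normal form = x0 ∨ x1  (in 4 steps)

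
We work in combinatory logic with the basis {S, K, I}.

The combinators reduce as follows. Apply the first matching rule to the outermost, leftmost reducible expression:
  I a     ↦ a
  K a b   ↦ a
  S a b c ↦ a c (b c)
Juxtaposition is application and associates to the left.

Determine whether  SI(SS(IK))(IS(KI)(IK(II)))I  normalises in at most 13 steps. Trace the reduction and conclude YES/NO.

  start: SI(SS(IK))(IS(KI)(IK(II)))I
  [1] I(IS(KI)(IK(II)))(SS(IK)(IS(KI)(IK(II))))I
  [2] IS(KI)(IK(II))(SS(IK)(IS(KI)(IK(II))))I
  [3] S(KI)(IK(II))(SS(IK)(IS(KI)(IK(II))))I
  [4] KI(SS(IK)(IS(KI)(IK(II))))(IK(II)(SS(IK)(IS(KI)(IK(II)))))I
  [5] I(IK(II)(SS(IK)(IS(KI)(IK(II)))))I
  [6] IK(II)(SS(IK)(IS(KI)(IK(II))))I
  [7] K(II)(SS(IK)(IS(KI)(IK(II))))I
  [8] III
  [9] II
  [10] I

Answer: YES — reaches normal form I in 10 ≤ 13 steps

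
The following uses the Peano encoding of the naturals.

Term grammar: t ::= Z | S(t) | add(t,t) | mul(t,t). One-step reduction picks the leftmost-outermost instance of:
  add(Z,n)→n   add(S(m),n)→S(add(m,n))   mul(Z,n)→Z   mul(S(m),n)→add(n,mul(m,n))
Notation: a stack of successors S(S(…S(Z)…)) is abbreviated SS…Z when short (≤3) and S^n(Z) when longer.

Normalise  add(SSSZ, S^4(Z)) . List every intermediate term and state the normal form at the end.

Answer: normal form = S^7(Z)  (in 4 steps)

Working:
  start: add(SSSZ, S^4(Z))
  [1] S(add(SSZ, S^4(Z)))
  [2] S(S(add(SZ, S^4(Z))))
  [3] S(S(S(add(Z, S^4(Z)))))
  [4] S^7(Z)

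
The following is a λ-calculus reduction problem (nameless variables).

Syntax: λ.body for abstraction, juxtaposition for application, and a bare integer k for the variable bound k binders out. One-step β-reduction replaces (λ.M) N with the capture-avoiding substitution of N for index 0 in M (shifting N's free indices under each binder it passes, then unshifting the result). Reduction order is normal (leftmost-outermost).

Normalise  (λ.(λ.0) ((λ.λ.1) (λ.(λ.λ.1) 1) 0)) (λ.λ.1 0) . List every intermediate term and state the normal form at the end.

Answer: normal form = λ.λ.λ.λ.1 0  (in 5 steps)

Reduction:
  start: (λ.(λ.0) ((λ.λ.1) (λ.(λ.λ.1) 1) 0)) (λ.λ.1 0)
  →1  (λ.0) ((λ.λ.1) (λ.(λ.λ.1) (λ.λ.1 0)) (λ.λ.1 0))
  →2  (λ.λ.1) (λ.(λ.λ.1) (λ.λ.1 0)) (λ.λ.1 0)
  →3  (λ.λ.(λ.λ.1) (λ.λ.1 0)) (λ.λ.1 0)
  →4  λ.(λ.λ.1) (λ.λ.1 0)
  →5  λ.λ.λ.λ.1 0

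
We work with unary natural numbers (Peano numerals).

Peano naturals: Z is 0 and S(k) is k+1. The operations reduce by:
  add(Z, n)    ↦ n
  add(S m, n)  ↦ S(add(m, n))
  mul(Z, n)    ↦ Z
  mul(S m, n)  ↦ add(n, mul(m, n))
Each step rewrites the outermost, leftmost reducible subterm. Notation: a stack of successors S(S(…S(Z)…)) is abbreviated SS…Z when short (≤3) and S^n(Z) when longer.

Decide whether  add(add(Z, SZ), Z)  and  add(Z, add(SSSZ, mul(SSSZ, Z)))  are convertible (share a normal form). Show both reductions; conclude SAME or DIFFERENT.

Answer: DIFFERENT — A ⇓ SZ, B ⇓ SSSZ

Reduction:
Term A:
  start: add(add(Z, SZ), Z)
  →1  add(SZ, Z)
  →2  S(add(Z, Z))
  →3  SZ

Term B:
  start: add(Z, add(SSSZ, mul(SSSZ, Z)))
  →1  add(SSSZ, mul(SSSZ, Z))
  →2  S(add(SSZ, mul(SSSZ, Z)))
  →3  S(S(add(SZ, mul(SSSZ, Z))))
  →4  S(S(S(add(Z, mul(SSSZ, Z)))))
  →5  S(S(S(mul(SSSZ, Z))))
  →6  S(S(S(add(Z, mul(SSZ, Z)))))
  →7  S(S(S(mul(SSZ, Z))))
  →8  S(S(S(add(Z, mul(SZ, Z)))))
  →9  S(S(S(mul(SZ, Z))))
  →10  S(S(S(add(Z, mul(Z, Z)))))
  →11  S(S(S(mul(Z, Z))))
  →12  SSSZ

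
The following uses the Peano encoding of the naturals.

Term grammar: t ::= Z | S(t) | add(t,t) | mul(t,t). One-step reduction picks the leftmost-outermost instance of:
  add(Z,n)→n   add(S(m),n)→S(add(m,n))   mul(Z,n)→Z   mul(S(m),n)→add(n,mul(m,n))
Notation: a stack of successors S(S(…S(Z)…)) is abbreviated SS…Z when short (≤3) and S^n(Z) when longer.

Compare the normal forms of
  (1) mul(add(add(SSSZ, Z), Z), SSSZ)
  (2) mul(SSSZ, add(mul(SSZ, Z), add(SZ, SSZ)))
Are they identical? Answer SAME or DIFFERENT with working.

Term A:
  start: mul(add(add(SSSZ, Z), Z), SSSZ)
  [1] mul(add(S(add(SSZ, Z)), Z), SSSZ)
  [2] mul(S(add(add(SSZ, Z), Z)), SSSZ)
  [3] add(SSSZ, mul(add(add(SSZ, Z), Z), SSSZ))
  [4] S(add(SSZ, mul(add(add(SSZ, Z), Z), SSSZ)))
  [5] S(S(add(SZ, mul(add(add(SSZ, Z), Z), SSSZ))))
  [6] S(S(S(add(Z, mul(add(add(SSZ, Z), Z), SSSZ)))))
  [7] S(S(S(mul(add(add(SSZ, Z), Z), SSSZ))))
  [8] S(S(S(mul(add(S(add(SZ, Z)), Z), SSSZ))))
  [9] S(S(S(mul(S(add(add(SZ, Z), Z)), SSSZ))))
  [10] S(S(S(add(SSSZ, mul(add(add(SZ, Z), Z), SSSZ)))))
  [11] S(S(S(S(add(SSZ, mul(add(add(SZ, Z), Z), SSSZ))))))
  [12] S(S(S(S(S(add(SZ, mul(add(add(SZ, Z), Z), SSSZ)))))))
  [13] S(S(S(S(S(S(add(Z, mul(add(add(SZ, Z), Z), SSSZ))))))))
  [14] S(S(S(S(S(S(mul(add(add(SZ, Z), Z), SSSZ)))))))
  [15] S(S(S(S(S(S(mul(add(S(add(Z, Z)), Z), SSSZ)))))))
  [16] S(S(S(S(S(S(mul(S(add(add(Z, Z), Z)), SSSZ)))))))
  [17] S(S(S(S(S(S(add(SSSZ, mul(add(add(Z, Z), Z), SSSZ))))))))
  [18] S(S(S(S(S(S(S(add(SSZ, mul(add(add(Z, Z), Z), SSSZ)))))))))
  [19] S(S(S(S(S(S(S(S(add(SZ, mul(add(add(Z, Z), Z), SSSZ))))))))))
  [20] S(S(S(S(S(S(S(S(S(add(Z, mul(add(add(Z, Z), Z), SSSZ)))))))))))
  [21] S(S(S(S(S(S(S(S(S(mul(add(add(Z, Z), Z), SSSZ))))))))))
  [22] S(S(S(S(S(S(S(S(S(mul(add(Z, Z), SSSZ))))))))))
  [23] S(S(S(S(S(S(S(S(S(mul(Z, SSSZ))))))))))
  [24] S^9(Z)

Term B:
  start: mul(SSSZ, add(mul(SSZ, Z), add(SZ, SSZ)))
  [1] add(add(mul(SSZ, Z), add(SZ, SSZ)), mul(SSZ, add(mul(SSZ, Z), add(SZ, SSZ))))
  [2] add(add(add(Z, mul(SZ, Z)), add(SZ, SSZ)), mul(SSZ, add(mul(SSZ, Z), add(SZ, SSZ))))
  [3] add(add(mul(SZ, Z), add(SZ, SSZ)), mul(SSZ, add(mul(SSZ, Z), add(SZ, SSZ))))
  [4] add(add(add(Z, mul(Z, Z)), add(SZ, SSZ)), mul(SSZ, add(mul(SSZ, Z), add(SZ, SSZ))))
  [5] add(add(mul(Z, Z), add(SZ, SSZ)), mul(SSZ, add(mul(SSZ, Z), add(SZ, SSZ))))
  [6] add(add(Z, add(SZ, SSZ)), mul(SSZ, add(mul(SSZ, Z), add(SZ, SSZ))))
  [7] add(add(SZ, SSZ), mul(SSZ, add(mul(SSZ, Z), add(SZ, SSZ))))
  [8] add(S(add(Z, SSZ)), mul(SSZ, add(mul(SSZ, Z), add(SZ, SSZ))))
  [9] S(add(add(Z, SSZ), mul(SSZ, add(mul(SSZ, Z), add(SZ, SSZ)))))
  [10] S(add(SSZ, mul(SSZ, add(mul(SSZ, Z), add(SZ, SSZ)))))
  [11] S(S(add(SZ, mul(SSZ, add(mul(SSZ, Z), add(SZ, SSZ))))))
  [12] S(S(S(add(Z, mul(SSZ, add(mul(SSZ, Z), add(SZ, SSZ)))))))
  [13] S(S(S(mul(SSZ, add(mul(SSZ, Z), add(SZ, SSZ))))))
  [14] S(S(S(add(add(mul(SSZ, Z), add(SZ, SSZ)), mul(SZ, add(mul(SSZ, Z), add(SZ, SSZ)))))))
  [15] S(S(S(add(add(add(Z, mul(SZ, Z)), add(SZ, SSZ)), mul(SZ, add(mul(SSZ, Z), add(SZ, SSZ)))))))
  [16] S(S(S(add(add(mul(SZ, Z), add(SZ, SSZ)), mul(SZ, add(mul(SSZ, Z), add(SZ, SSZ)))))))
  [17] S(S(S(add(add(add(Z, mul(Z, Z)), add(SZ, SSZ)), mul(SZ, add(mul(SSZ, Z), add(SZ, SSZ)))))))
  [18] S(S(S(add(add(mul(Z, Z), add(SZ, SSZ)), mul(SZ, add(mul(SSZ, Z), add(SZ, SSZ)))))))
  [19] S(S(S(add(add(Z, add(SZ, SSZ)), mul(SZ, add(mul(SSZ, Z), add(SZ, SSZ)))))))
  [20] S(S(S(add(add(SZ, SSZ), mul(SZ, add(mul(SSZ, Z), add(SZ, SSZ)))))))
  [21] S(S(S(add(S(add(Z, SSZ)), mul(SZ, add(mul(SSZ, Z), add(SZ, SSZ)))))))
  [22] S(S(S(S(add(add(Z, SSZ), mul(SZ, add(mul(SSZ, Z), add(SZ, SSZ))))))))
  [23] S(S(S(S(add(SSZ, mul(SZ, add(mul(SSZ, Z), add(SZ, SSZ))))))))
  [24] S(S(S(S(S(add(SZ, mul(SZ, add(mul(SSZ, Z), add(SZ, SSZ)))))))))
  [25] S(S(S(S(S(S(add(Z, mul(SZ, add(mul(SSZ, Z), add(SZ, SSZ))))))))))
  [26] S(S(S(S(S(S(mul(SZ, add(mul(SSZ, Z), add(SZ, SSZ)))))))))
  [27] S(S(S(S(S(S(add(add(mul(SSZ, Z), add(SZ, SSZ)), mul(Z, add(mul(SSZ, Z), add(SZ, SSZ))))))))))
  [28] S(S(S(S(S(S(add(add(add(Z, mul(SZ, Z)), add(SZ, SSZ)), mul(Z, add(mul(SSZ, Z), add(SZ, SSZ))))))))))
  [29] S(S(S(S(S(S(add(add(mul(SZ, Z), add(SZ, SSZ)), mul(Z, add(mul(SSZ, Z), add(SZ, SSZ))))))))))
  [30] S(S(S(S(S(S(add(add(add(Z, mul(Z, Z)), add(SZ, SSZ)), mul(Z, add(mul(SSZ, Z), add(SZ, SSZ))))))))))
  [31] S(S(S(S(S(S(add(add(mul(Z, Z), add(SZ, SSZ)), mul(Z, add(mul(SSZ, Z), add(SZ, SSZ))))))))))
  [32] S(S(S(S(S(S(add(add(Z, add(SZ, SSZ)), mul(Z, add(mul(SSZ, Z), add(SZ, SSZ))))))))))
  [33] S(S(S(S(S(S(add(add(SZ, SSZ), mul(Z, add(mul(SSZ, Z), add(SZ, SSZ))))))))))
  [34] S(S(S(S(S(S(add(S(add(Z, SSZ)), mul(Z, add(mul(SSZ, Z), add(SZ, SSZ))))))))))
  [35] S(S(S(S(S(S(S(add(add(Z, SSZ), mul(Z, add(mul(SSZ, Z), add(SZ, SSZ)))))))))))
  [36] S(S(S(S(S(S(S(add(SSZ, mul(Z, add(mul(SSZ, Z), add(SZ, SSZ)))))))))))
  [37] S(S(S(S(S(S(S(S(add(SZ, mul(Z, add(mul(SSZ, Z), add(SZ, SSZ))))))))))))
  [38] S(S(S(S(S(S(S(S(S(add(Z, mul(Z, add(mul(SSZ, Z), add(SZ, SSZ)))))))))))))
  [39] S(S(S(S(S(S(S(S(S(mul(Z, add(mul(SSZ, Z), add(SZ, SSZ))))))))))))
  [40] S^9(Z)

Answer: SAME — A ⇓ S^9(Z), B ⇓ S^9(Z)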